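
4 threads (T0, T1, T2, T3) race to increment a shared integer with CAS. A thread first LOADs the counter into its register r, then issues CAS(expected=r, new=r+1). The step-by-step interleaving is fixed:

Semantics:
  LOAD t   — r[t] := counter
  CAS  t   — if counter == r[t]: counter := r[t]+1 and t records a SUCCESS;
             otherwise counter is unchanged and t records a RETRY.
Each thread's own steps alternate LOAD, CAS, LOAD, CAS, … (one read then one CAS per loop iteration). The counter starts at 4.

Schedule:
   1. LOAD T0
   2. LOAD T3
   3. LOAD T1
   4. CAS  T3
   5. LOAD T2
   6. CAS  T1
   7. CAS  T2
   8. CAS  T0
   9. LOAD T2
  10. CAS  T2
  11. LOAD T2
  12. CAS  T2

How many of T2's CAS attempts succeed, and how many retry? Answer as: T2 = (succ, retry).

#1 T0 reads 4
#2 T3 reads 4
#3 T1 reads 4
#4 T3 CAS(4→5) writes; counter now 5
#5 T2 reads 5
#6 T1 CAS(4→5) fails; counter now 5
#7 T2 CAS(5→6) writes; counter now 6
#8 T0 CAS(4→5) fails; counter now 6
#9 T2 reads 6
#10 T2 CAS(6→7) writes; counter now 7
#11 T2 reads 7
#12 T2 CAS(7→8) writes; counter now 8

T2 = (3, 0)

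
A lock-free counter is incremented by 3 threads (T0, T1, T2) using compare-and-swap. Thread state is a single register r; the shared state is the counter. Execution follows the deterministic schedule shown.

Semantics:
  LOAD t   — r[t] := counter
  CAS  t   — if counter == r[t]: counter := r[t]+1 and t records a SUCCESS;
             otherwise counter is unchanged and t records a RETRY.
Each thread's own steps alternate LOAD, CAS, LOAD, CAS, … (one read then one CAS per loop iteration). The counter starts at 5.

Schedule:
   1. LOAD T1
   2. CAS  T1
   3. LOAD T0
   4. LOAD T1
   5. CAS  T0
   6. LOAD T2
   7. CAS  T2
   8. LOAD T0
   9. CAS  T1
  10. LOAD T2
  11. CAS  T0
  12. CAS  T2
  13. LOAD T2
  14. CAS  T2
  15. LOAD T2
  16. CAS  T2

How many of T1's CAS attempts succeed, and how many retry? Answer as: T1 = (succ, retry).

T1 = (1, 1)

#1 T1 reads 5
#2 T1 CAS(5→6) writes; counter now 6
#3 T0 reads 6
#4 T1 reads 6
#5 T0 CAS(6→7) writes; counter now 7
#6 T2 reads 7
#7 T2 CAS(7→8) writes; counter now 8
#8 T0 reads 8
#9 T1 CAS(6→7) fails; counter now 8
#10 T2 reads 8
#11 T0 CAS(8→9) writes; counter now 9
#12 T2 CAS(8→9) fails; counter now 9
#13 T2 reads 9
#14 T2 CAS(9→10) writes; counter now 10
#15 T2 reads 10
#16 T2 CAS(10→11) writes; counter now 11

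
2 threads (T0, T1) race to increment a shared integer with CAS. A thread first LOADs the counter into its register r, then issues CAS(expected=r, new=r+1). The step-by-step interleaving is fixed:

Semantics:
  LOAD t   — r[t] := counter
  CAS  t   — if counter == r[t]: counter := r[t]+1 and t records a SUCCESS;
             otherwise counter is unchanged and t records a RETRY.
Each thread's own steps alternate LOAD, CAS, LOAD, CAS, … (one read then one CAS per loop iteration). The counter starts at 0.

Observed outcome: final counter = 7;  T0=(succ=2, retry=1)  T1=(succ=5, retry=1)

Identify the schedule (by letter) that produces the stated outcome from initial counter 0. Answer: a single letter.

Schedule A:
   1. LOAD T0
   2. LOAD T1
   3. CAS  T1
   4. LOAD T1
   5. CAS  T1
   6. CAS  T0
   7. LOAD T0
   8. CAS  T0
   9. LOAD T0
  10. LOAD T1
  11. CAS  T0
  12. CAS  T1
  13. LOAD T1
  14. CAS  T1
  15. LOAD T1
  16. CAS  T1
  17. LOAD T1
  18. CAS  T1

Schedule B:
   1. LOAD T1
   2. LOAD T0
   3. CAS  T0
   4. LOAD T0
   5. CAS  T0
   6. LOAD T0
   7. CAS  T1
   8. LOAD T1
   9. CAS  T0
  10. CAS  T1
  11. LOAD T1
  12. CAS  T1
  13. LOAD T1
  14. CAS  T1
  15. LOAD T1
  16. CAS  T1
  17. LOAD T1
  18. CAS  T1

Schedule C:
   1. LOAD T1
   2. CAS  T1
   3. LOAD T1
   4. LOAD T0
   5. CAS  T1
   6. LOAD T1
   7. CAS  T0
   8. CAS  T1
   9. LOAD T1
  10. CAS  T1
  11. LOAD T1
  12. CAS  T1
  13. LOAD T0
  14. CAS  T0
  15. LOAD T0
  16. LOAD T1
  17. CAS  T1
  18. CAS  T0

A

Run A:
step 1: T0 LOAD ⇒ load; ctr=0 reg=0
step 2: T1 LOAD ⇒ load; ctr=0 reg=0
step 3: T1 CAS ⇒ ok; ctr=1 reg=0
step 4: T1 LOAD ⇒ load; ctr=1 reg=1
step 5: T1 CAS ⇒ ok; ctr=2 reg=1
step 6: T0 CAS ⇒ retry; ctr=2 reg=0
step 7: T0 LOAD ⇒ load; ctr=2 reg=2
step 8: T0 CAS ⇒ ok; ctr=3 reg=2
step 9: T0 LOAD ⇒ load; ctr=3 reg=3
step 10: T1 LOAD ⇒ load; ctr=3 reg=3
step 11: T0 CAS ⇒ ok; ctr=4 reg=3
step 12: T1 CAS ⇒ retry; ctr=4 reg=3
step 13: T1 LOAD ⇒ load; ctr=4 reg=4
step 14: T1 CAS ⇒ ok; ctr=5 reg=4
step 15: T1 LOAD ⇒ load; ctr=5 reg=5
step 16: T1 CAS ⇒ ok; ctr=6 reg=5
step 17: T1 LOAD ⇒ load; ctr=6 reg=6
step 18: T1 CAS ⇒ ok; ctr=7 reg=6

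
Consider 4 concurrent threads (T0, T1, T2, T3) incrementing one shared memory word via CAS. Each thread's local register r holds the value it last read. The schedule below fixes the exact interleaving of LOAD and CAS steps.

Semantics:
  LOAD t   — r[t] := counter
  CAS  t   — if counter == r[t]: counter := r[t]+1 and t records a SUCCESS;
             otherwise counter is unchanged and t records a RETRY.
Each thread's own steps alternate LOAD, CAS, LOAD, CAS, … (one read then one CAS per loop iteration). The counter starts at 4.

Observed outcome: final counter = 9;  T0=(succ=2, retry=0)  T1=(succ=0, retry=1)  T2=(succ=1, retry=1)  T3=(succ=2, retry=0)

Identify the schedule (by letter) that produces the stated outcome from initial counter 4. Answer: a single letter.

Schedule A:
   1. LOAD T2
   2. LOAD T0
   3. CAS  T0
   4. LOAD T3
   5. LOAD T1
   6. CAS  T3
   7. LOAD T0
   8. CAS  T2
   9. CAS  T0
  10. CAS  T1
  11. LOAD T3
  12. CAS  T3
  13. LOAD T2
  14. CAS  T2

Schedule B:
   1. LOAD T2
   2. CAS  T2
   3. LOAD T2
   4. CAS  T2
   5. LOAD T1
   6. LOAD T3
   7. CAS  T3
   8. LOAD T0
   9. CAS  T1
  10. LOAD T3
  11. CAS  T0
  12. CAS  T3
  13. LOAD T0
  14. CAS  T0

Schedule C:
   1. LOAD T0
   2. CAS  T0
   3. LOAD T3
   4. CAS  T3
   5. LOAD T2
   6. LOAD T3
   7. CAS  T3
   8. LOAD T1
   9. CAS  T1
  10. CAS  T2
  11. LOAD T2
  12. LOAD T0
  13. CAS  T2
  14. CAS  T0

A

Run A:
T2 LOAD — after: cnt=4, r=4 — load
T0 LOAD — after: cnt=4, r=4 — load
T0 CAS — after: cnt=5, r=4 — ok
T3 LOAD — after: cnt=5, r=5 — load
T1 LOAD — after: cnt=5, r=5 — load
T3 CAS — after: cnt=6, r=5 — ok
T0 LOAD — after: cnt=6, r=6 — load
T2 CAS — after: cnt=6, r=4 — retry
T0 CAS — after: cnt=7, r=6 — ok
T1 CAS — after: cnt=7, r=5 — retry
T3 LOAD — after: cnt=7, r=7 — load
T3 CAS — after: cnt=8, r=7 — ok
T2 LOAD — after: cnt=8, r=8 — load
T2 CAS — after: cnt=9, r=8 — ok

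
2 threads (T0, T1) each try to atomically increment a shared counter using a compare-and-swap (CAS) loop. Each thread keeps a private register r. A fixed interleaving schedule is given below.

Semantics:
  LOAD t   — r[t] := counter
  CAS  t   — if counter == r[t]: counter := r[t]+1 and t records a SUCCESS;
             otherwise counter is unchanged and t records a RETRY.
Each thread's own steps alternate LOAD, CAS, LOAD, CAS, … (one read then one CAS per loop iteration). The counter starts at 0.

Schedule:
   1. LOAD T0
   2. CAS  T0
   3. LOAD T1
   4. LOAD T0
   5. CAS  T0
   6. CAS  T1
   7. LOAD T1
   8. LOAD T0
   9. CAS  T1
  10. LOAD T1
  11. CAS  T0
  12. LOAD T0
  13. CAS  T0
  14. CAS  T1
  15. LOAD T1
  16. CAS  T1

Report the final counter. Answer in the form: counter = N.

counter = 5

[1] T0.load  rd  (counter 0, T0.r 0)
[2] T0.cas  hit  (counter 1, T0.r 0)
[3] T1.load  rd  (counter 1, T1.r 1)
[4] T0.load  rd  (counter 1, T0.r 1)
[5] T0.cas  hit  (counter 2, T0.r 1)
[6] T1.cas  miss  (counter 2, T1.r 1)
[7] T1.load  rd  (counter 2, T1.r 2)
[8] T0.load  rd  (counter 2, T0.r 2)
[9] T1.cas  hit  (counter 3, T1.r 2)
[10] T1.load  rd  (counter 3, T1.r 3)
[11] T0.cas  miss  (counter 3, T0.r 2)
[12] T0.load  rd  (counter 3, T0.r 3)
[13] T0.cas  hit  (counter 4, T0.r 3)
[14] T1.cas  miss  (counter 4, T1.r 3)
[15] T1.load  rd  (counter 4, T1.r 4)
[16] T1.cas  hit  (counter 5, T1.r 4)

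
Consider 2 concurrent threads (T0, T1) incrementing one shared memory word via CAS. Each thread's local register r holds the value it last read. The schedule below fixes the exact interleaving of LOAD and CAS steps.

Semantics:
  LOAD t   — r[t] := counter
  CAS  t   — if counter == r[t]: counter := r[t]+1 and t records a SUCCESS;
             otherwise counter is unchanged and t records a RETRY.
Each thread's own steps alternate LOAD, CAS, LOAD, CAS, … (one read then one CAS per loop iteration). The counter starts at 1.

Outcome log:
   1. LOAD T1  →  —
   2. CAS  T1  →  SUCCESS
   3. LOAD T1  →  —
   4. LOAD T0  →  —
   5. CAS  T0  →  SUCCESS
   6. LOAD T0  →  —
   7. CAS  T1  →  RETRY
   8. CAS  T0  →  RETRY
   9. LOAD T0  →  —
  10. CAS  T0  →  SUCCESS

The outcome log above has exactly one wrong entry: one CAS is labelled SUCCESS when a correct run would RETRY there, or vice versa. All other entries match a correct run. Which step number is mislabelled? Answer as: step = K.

step = 8

Reference trace:
T1 LOAD — after: cnt=1, r=1 — load
T1 CAS — after: cnt=2, r=1 — ok
T1 LOAD — after: cnt=2, r=2 — load
T0 LOAD — after: cnt=2, r=2 — load
T0 CAS — after: cnt=3, r=2 — ok
T0 LOAD — after: cnt=3, r=3 — load
T1 CAS — after: cnt=3, r=2 — retry
T0 CAS — after: cnt=4, r=3 — ok
T0 LOAD — after: cnt=4, r=4 — load
T0 CAS — after: cnt=5, r=4 — ok
Flip is step 8.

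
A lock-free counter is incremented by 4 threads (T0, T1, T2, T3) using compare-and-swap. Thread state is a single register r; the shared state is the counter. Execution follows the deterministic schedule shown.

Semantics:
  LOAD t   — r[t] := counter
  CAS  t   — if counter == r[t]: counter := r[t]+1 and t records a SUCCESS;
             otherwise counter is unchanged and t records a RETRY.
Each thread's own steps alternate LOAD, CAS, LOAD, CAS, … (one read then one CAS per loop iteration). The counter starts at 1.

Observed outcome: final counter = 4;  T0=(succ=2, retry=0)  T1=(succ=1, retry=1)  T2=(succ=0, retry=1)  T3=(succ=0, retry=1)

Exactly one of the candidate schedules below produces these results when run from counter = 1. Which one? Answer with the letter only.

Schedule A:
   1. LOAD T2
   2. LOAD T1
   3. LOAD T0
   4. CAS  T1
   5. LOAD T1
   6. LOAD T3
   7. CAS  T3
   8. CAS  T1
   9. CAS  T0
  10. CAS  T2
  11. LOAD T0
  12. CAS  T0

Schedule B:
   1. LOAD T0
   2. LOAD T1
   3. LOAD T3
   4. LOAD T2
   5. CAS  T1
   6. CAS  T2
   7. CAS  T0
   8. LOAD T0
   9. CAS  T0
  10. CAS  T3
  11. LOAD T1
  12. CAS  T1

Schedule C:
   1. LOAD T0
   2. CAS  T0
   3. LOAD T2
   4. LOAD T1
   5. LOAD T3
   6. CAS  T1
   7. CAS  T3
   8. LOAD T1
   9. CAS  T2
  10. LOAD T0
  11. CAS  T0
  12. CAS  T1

Simulating candidate C:
1. LOAD T0 → mem=1 r[T0]=1 [LOAD]
2. CAS T0 → mem=2 r[T0]=1 [OK]
3. LOAD T2 → mem=2 r[T2]=2 [LOAD]
4. LOAD T1 → mem=2 r[T1]=2 [LOAD]
5. LOAD T3 → mem=2 r[T3]=2 [LOAD]
6. CAS T1 → mem=3 r[T1]=2 [OK]
7. CAS T3 → mem=3 r[T3]=2 [RETRY]
8. LOAD T1 → mem=3 r[T1]=3 [LOAD]
9. CAS T2 → mem=3 r[T2]=2 [RETRY]
10. LOAD T0 → mem=3 r[T0]=3 [LOAD]
11. CAS T0 → mem=4 r[T0]=3 [OK]
12. CAS T1 → mem=4 r[T1]=3 [RETRY]

C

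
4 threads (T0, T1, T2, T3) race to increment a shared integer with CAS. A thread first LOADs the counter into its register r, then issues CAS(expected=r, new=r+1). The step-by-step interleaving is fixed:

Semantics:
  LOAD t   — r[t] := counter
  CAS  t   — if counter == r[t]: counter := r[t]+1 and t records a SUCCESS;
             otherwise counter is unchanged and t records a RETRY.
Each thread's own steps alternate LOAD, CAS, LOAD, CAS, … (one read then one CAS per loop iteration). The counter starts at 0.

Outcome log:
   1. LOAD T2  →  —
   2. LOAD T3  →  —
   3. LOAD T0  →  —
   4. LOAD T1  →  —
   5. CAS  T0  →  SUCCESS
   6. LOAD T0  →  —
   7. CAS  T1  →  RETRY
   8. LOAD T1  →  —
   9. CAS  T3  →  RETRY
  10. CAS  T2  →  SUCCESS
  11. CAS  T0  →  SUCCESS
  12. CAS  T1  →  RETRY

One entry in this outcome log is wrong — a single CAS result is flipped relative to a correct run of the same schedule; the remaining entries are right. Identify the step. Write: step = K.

Reference trace:
step 1: T2 LOAD ⇒ load; ctr=0 reg=0
step 2: T3 LOAD ⇒ load; ctr=0 reg=0
step 3: T0 LOAD ⇒ load; ctr=0 reg=0
step 4: T1 LOAD ⇒ load; ctr=0 reg=0
step 5: T0 CAS ⇒ ok; ctr=1 reg=0
step 6: T0 LOAD ⇒ load; ctr=1 reg=1
step 7: T1 CAS ⇒ retry; ctr=1 reg=0
step 8: T1 LOAD ⇒ load; ctr=1 reg=1
step 9: T3 CAS ⇒ retry; ctr=1 reg=0
step 10: T2 CAS ⇒ retry; ctr=1 reg=0
step 11: T0 CAS ⇒ ok; ctr=2 reg=1
step 12: T1 CAS ⇒ retry; ctr=2 reg=1
Mismatch at 10.

step = 10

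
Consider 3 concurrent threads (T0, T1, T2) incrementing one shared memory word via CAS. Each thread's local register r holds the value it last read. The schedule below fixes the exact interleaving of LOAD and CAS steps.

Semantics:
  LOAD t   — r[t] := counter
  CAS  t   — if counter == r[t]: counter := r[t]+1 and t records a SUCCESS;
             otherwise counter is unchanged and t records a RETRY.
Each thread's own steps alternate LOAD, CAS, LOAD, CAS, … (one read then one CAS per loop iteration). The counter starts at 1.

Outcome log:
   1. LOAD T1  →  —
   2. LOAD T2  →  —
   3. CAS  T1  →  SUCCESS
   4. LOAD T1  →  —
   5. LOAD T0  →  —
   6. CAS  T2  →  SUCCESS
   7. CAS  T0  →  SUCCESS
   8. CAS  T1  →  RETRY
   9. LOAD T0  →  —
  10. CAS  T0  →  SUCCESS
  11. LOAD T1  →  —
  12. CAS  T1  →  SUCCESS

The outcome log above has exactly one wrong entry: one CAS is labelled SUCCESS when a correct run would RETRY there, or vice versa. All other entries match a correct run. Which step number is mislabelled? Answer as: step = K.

step = 6

Reference trace:
[1] T1.load  rd  (counter 1, T1.r 1)
[2] T2.load  rd  (counter 1, T2.r 1)
[3] T1.cas  hit  (counter 2, T1.r 1)
[4] T1.load  rd  (counter 2, T1.r 2)
[5] T0.load  rd  (counter 2, T0.r 2)
[6] T2.cas  miss  (counter 2, T2.r 1)
[7] T0.cas  hit  (counter 3, T0.r 2)
[8] T1.cas  miss  (counter 3, T1.r 2)
[9] T0.load  rd  (counter 3, T0.r 3)
[10] T0.cas  hit  (counter 4, T0.r 3)
[11] T1.load  rd  (counter 4, T1.r 4)
[12] T1.cas  hit  (counter 5, T1.r 4)
Mismatch at 6.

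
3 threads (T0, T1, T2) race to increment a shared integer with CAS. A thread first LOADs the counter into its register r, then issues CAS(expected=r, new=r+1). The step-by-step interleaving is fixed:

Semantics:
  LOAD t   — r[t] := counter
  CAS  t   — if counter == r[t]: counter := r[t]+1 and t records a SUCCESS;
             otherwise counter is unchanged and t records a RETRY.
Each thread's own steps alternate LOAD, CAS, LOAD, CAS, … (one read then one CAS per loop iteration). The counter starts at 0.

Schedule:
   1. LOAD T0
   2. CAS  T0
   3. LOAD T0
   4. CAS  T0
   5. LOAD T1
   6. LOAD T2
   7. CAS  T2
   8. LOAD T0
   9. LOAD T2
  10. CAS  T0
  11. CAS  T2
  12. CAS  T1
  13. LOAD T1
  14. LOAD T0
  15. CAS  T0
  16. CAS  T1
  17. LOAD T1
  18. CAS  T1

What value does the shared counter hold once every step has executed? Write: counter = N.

1. LOAD T0 → mem=0 r[T0]=0 [LOAD]
2. CAS T0 → mem=1 r[T0]=0 [OK]
3. LOAD T0 → mem=1 r[T0]=1 [LOAD]
4. CAS T0 → mem=2 r[T0]=1 [OK]
5. LOAD T1 → mem=2 r[T1]=2 [LOAD]
6. LOAD T2 → mem=2 r[T2]=2 [LOAD]
7. CAS T2 → mem=3 r[T2]=2 [OK]
8. LOAD T0 → mem=3 r[T0]=3 [LOAD]
9. LOAD T2 → mem=3 r[T2]=3 [LOAD]
10. CAS T0 → mem=4 r[T0]=3 [OK]
11. CAS T2 → mem=4 r[T2]=3 [RETRY]
12. CAS T1 → mem=4 r[T1]=2 [RETRY]
13. LOAD T1 → mem=4 r[T1]=4 [LOAD]
14. LOAD T0 → mem=4 r[T0]=4 [LOAD]
15. CAS T0 → mem=5 r[T0]=4 [OK]
16. CAS T1 → mem=5 r[T1]=4 [RETRY]
17. LOAD T1 → mem=5 r[T1]=5 [LOAD]
18. CAS T1 → mem=6 r[T1]=5 [OK]

counter = 6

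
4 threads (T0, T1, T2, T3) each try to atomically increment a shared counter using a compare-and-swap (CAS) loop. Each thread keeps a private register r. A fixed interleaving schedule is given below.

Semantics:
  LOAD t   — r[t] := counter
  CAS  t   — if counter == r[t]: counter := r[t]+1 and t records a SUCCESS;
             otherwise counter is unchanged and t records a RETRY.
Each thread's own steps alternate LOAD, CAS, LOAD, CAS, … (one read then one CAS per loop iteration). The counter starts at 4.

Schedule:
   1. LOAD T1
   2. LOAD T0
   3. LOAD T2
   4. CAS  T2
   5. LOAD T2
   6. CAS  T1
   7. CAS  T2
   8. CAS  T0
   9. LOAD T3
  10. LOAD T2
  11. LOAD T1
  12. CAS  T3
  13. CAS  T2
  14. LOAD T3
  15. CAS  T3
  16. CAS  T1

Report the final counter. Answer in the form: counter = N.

counter = 8

[1] T1.load  rd  (counter 4, T1.r 4)
[2] T0.load  rd  (counter 4, T0.r 4)
[3] T2.load  rd  (counter 4, T2.r 4)
[4] T2.cas  hit  (counter 5, T2.r 4)
[5] T2.load  rd  (counter 5, T2.r 5)
[6] T1.cas  miss  (counter 5, T1.r 4)
[7] T2.cas  hit  (counter 6, T2.r 5)
[8] T0.cas  miss  (counter 6, T0.r 4)
[9] T3.load  rd  (counter 6, T3.r 6)
[10] T2.load  rd  (counter 6, T2.r 6)
[11] T1.load  rd  (counter 6, T1.r 6)
[12] T3.cas  hit  (counter 7, T3.r 6)
[13] T2.cas  miss  (counter 7, T2.r 6)
[14] T3.load  rd  (counter 7, T3.r 7)
[15] T3.cas  hit  (counter 8, T3.r 7)
[16] T1.cas  miss  (counter 8, T1.r 6)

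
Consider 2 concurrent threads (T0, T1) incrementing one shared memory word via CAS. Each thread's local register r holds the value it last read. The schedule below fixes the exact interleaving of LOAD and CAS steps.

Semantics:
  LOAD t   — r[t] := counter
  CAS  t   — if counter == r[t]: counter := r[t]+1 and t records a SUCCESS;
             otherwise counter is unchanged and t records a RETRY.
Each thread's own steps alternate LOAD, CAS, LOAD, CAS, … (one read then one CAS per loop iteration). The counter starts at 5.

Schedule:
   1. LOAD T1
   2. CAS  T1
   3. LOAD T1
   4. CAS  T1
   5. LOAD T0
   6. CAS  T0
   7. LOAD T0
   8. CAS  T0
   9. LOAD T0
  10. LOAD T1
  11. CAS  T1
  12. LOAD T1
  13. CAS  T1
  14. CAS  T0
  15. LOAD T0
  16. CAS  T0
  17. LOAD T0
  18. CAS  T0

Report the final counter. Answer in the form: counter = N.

counter = 13

[1] T1.load  rd  (counter 5, T1.r 5)
[2] T1.cas  hit  (counter 6, T1.r 5)
[3] T1.load  rd  (counter 6, T1.r 6)
[4] T1.cas  hit  (counter 7, T1.r 6)
[5] T0.load  rd  (counter 7, T0.r 7)
[6] T0.cas  hit  (counter 8, T0.r 7)
[7] T0.load  rd  (counter 8, T0.r 8)
[8] T0.cas  hit  (counter 9, T0.r 8)
[9] T0.load  rd  (counter 9, T0.r 9)
[10] T1.load  rd  (counter 9, T1.r 9)
[11] T1.cas  hit  (counter 10, T1.r 9)
[12] T1.load  rd  (counter 10, T1.r 10)
[13] T1.cas  hit  (counter 11, T1.r 10)
[14] T0.cas  miss  (counter 11, T0.r 9)
[15] T0.load  rd  (counter 11, T0.r 11)
[16] T0.cas  hit  (counter 12, T0.r 11)
[17] T0.load  rd  (counter 12, T0.r 12)
[18] T0.cas  hit  (counter 13, T0.r 12)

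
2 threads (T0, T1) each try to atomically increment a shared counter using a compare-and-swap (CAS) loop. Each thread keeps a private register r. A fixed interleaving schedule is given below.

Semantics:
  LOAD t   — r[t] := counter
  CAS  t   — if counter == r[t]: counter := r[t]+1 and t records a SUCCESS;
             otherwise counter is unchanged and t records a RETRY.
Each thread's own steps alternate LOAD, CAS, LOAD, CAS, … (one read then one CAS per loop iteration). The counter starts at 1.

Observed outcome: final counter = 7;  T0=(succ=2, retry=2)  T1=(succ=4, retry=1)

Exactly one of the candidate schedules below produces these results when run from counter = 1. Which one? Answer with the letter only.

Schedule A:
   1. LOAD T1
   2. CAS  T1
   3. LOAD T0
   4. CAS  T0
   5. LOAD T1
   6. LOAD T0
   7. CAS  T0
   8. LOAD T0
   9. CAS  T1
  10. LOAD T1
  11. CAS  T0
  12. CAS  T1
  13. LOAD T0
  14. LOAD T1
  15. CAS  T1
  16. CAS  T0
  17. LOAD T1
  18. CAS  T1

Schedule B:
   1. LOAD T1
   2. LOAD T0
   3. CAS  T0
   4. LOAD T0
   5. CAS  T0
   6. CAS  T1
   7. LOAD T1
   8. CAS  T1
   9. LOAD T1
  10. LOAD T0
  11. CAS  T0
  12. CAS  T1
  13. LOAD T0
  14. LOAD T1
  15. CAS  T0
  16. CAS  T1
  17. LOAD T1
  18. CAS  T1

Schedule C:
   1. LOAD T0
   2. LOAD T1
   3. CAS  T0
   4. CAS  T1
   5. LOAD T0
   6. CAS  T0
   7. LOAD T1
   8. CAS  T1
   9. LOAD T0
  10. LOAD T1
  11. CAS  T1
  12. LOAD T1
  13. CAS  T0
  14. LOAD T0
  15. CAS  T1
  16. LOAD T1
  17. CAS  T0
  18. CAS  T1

C

Simulating candidate C:
[1] T0.load  rd  (counter 1, T0.r 1)
[2] T1.load  rd  (counter 1, T1.r 1)
[3] T0.cas  hit  (counter 2, T0.r 1)
[4] T1.cas  miss  (counter 2, T1.r 1)
[5] T0.load  rd  (counter 2, T0.r 2)
[6] T0.cas  hit  (counter 3, T0.r 2)
[7] T1.load  rd  (counter 3, T1.r 3)
[8] T1.cas  hit  (counter 4, T1.r 3)
[9] T0.load  rd  (counter 4, T0.r 4)
[10] T1.load  rd  (counter 4, T1.r 4)
[11] T1.cas  hit  (counter 5, T1.r 4)
[12] T1.load  rd  (counter 5, T1.r 5)
[13] T0.cas  miss  (counter 5, T0.r 4)
[14] T0.load  rd  (counter 5, T0.r 5)
[15] T1.cas  hit  (counter 6, T1.r 5)
[16] T1.load  rd  (counter 6, T1.r 6)
[17] T0.cas  miss  (counter 6, T0.r 5)
[18] T1.cas  hit  (counter 7, T1.r 6)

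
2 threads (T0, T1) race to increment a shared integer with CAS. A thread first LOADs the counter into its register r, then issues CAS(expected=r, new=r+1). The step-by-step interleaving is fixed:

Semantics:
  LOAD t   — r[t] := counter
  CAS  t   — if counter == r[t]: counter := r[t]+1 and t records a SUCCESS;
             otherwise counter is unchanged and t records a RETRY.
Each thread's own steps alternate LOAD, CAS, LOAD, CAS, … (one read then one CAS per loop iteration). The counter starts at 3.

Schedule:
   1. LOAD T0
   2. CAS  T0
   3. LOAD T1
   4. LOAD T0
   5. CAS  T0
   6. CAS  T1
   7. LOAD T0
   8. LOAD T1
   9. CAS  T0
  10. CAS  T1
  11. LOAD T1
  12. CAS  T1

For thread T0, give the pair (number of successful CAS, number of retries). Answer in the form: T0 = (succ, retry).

T0 = (3, 0)

step 1: T0 LOAD ⇒ load; ctr=3 reg=3
step 2: T0 CAS ⇒ ok; ctr=4 reg=3
step 3: T1 LOAD ⇒ load; ctr=4 reg=4
step 4: T0 LOAD ⇒ load; ctr=4 reg=4
step 5: T0 CAS ⇒ ok; ctr=5 reg=4
step 6: T1 CAS ⇒ retry; ctr=5 reg=4
step 7: T0 LOAD ⇒ load; ctr=5 reg=5
step 8: T1 LOAD ⇒ load; ctr=5 reg=5
step 9: T0 CAS ⇒ ok; ctr=6 reg=5
step 10: T1 CAS ⇒ retry; ctr=6 reg=5
step 11: T1 LOAD ⇒ load; ctr=6 reg=6
step 12: T1 CAS ⇒ ok; ctr=7 reg=6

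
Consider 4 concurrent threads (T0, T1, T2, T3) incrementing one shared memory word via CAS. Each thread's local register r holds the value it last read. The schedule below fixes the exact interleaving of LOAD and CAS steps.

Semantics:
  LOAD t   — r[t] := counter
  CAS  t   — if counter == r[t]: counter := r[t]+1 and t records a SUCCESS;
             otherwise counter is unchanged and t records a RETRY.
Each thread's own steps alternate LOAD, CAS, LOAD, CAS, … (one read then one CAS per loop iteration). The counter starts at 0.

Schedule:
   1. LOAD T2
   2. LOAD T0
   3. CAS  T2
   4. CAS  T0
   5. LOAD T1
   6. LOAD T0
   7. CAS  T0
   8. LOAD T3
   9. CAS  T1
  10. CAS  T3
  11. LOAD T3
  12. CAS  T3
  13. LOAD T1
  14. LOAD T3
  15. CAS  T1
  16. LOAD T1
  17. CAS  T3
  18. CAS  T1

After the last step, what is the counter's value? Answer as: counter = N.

step 1: T2 LOAD ⇒ load; ctr=0 reg=0
step 2: T0 LOAD ⇒ load; ctr=0 reg=0
step 3: T2 CAS ⇒ ok; ctr=1 reg=0
step 4: T0 CAS ⇒ retry; ctr=1 reg=0
step 5: T1 LOAD ⇒ load; ctr=1 reg=1
step 6: T0 LOAD ⇒ load; ctr=1 reg=1
step 7: T0 CAS ⇒ ok; ctr=2 reg=1
step 8: T3 LOAD ⇒ load; ctr=2 reg=2
step 9: T1 CAS ⇒ retry; ctr=2 reg=1
step 10: T3 CAS ⇒ ok; ctr=3 reg=2
step 11: T3 LOAD ⇒ load; ctr=3 reg=3
step 12: T3 CAS ⇒ ok; ctr=4 reg=3
step 13: T1 LOAD ⇒ load; ctr=4 reg=4
step 14: T3 LOAD ⇒ load; ctr=4 reg=4
step 15: T1 CAS ⇒ ok; ctr=5 reg=4
step 16: T1 LOAD ⇒ load; ctr=5 reg=5
step 17: T3 CAS ⇒ retry; ctr=5 reg=4
step 18: T1 CAS ⇒ ok; ctr=6 reg=5

counter = 6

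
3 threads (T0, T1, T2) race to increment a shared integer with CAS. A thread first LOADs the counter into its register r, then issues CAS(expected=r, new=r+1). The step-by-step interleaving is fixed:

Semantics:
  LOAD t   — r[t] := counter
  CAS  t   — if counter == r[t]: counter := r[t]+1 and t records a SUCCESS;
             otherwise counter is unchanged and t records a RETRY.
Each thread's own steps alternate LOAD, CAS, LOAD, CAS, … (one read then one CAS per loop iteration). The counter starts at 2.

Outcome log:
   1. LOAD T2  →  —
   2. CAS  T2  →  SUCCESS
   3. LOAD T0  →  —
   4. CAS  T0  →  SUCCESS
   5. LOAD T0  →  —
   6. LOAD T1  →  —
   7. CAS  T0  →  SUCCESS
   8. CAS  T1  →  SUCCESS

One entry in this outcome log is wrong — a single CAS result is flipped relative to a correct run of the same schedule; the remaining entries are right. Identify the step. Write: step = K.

Reference trace:
1. LOAD T2 → mem=2 r[T2]=2 [LOAD]
2. CAS T2 → mem=3 r[T2]=2 [OK]
3. LOAD T0 → mem=3 r[T0]=3 [LOAD]
4. CAS T0 → mem=4 r[T0]=3 [OK]
5. LOAD T0 → mem=4 r[T0]=4 [LOAD]
6. LOAD T1 → mem=4 r[T1]=4 [LOAD]
7. CAS T0 → mem=5 r[T0]=4 [OK]
8. CAS T1 → mem=5 r[T1]=4 [RETRY]
Log disagrees first at step 8.

step = 8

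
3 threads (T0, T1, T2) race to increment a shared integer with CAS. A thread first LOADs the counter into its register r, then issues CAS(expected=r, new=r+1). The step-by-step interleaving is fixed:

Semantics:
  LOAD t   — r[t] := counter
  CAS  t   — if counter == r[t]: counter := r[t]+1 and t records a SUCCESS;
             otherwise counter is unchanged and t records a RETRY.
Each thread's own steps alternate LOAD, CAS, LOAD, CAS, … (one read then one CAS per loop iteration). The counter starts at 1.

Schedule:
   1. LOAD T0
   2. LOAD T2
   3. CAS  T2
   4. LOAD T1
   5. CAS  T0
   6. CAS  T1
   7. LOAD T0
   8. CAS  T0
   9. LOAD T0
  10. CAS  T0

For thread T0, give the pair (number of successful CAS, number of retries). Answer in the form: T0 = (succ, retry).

[1] T0.load  rd  (counter 1, T0.r 1)
[2] T2.load  rd  (counter 1, T2.r 1)
[3] T2.cas  hit  (counter 2, T2.r 1)
[4] T1.load  rd  (counter 2, T1.r 2)
[5] T0.cas  miss  (counter 2, T0.r 1)
[6] T1.cas  hit  (counter 3, T1.r 2)
[7] T0.load  rd  (counter 3, T0.r 3)
[8] T0.cas  hit  (counter 4, T0.r 3)
[9] T0.load  rd  (counter 4, T0.r 4)
[10] T0.cas  hit  (counter 5, T0.r 4)

T0 = (2, 1)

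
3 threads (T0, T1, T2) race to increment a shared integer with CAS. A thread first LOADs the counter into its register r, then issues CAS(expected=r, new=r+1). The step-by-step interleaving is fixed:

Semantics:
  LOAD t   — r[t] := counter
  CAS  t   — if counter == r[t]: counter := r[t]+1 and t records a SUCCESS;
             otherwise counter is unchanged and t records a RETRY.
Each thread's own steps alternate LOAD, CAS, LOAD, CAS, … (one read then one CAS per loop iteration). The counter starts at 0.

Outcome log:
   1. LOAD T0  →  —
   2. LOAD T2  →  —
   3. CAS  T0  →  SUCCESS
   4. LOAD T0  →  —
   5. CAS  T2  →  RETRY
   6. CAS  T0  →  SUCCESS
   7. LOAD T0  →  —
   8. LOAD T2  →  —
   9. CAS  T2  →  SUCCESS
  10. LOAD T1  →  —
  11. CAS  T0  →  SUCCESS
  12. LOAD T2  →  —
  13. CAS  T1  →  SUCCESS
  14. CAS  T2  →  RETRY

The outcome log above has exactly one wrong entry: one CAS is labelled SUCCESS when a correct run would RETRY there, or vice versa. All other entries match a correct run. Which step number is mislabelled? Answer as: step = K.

step = 11

Correct run:
[1] T0.load  rd  (counter 0, T0.r 0)
[2] T2.load  rd  (counter 0, T2.r 0)
[3] T0.cas  hit  (counter 1, T0.r 0)
[4] T0.load  rd  (counter 1, T0.r 1)
[5] T2.cas  miss  (counter 1, T2.r 0)
[6] T0.cas  hit  (counter 2, T0.r 1)
[7] T0.load  rd  (counter 2, T0.r 2)
[8] T2.load  rd  (counter 2, T2.r 2)
[9] T2.cas  hit  (counter 3, T2.r 2)
[10] T1.load  rd  (counter 3, T1.r 3)
[11] T0.cas  miss  (counter 3, T0.r 2)
[12] T2.load  rd  (counter 3, T2.r 3)
[13] T1.cas  hit  (counter 4, T1.r 3)
[14] T2.cas  miss  (counter 4, T2.r 3)
Mismatch at 11.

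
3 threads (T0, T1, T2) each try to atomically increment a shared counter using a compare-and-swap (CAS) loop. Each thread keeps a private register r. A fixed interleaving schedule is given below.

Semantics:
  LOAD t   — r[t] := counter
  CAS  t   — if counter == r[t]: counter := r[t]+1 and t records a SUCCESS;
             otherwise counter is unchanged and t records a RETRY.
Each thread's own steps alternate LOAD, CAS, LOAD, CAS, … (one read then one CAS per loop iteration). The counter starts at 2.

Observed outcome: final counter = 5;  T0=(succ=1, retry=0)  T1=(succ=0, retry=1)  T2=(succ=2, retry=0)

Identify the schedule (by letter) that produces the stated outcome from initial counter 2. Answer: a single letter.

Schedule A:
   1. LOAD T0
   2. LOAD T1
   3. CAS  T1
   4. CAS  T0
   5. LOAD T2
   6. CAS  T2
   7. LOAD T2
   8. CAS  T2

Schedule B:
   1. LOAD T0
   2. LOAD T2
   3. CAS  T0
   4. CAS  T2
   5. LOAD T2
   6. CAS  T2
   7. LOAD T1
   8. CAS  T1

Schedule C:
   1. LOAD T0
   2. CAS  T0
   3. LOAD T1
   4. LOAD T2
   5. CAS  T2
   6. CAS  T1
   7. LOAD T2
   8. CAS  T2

C

Simulating candidate C:
   1) LOAD T0:  M=2  r_T0=2
   2) CAS  T0:  M=3  r_T0=2 ✓
   3) LOAD T1:  M=3  r_T1=3
   4) LOAD T2:  M=3  r_T2=3
   5) CAS  T2:  M=4  r_T2=3 ✓
   6) CAS  T1:  M=4  r_T1=3 ✗
   7) LOAD T2:  M=4  r_T2=4
   8) CAS  T2:  M=5  r_T2=4 ✓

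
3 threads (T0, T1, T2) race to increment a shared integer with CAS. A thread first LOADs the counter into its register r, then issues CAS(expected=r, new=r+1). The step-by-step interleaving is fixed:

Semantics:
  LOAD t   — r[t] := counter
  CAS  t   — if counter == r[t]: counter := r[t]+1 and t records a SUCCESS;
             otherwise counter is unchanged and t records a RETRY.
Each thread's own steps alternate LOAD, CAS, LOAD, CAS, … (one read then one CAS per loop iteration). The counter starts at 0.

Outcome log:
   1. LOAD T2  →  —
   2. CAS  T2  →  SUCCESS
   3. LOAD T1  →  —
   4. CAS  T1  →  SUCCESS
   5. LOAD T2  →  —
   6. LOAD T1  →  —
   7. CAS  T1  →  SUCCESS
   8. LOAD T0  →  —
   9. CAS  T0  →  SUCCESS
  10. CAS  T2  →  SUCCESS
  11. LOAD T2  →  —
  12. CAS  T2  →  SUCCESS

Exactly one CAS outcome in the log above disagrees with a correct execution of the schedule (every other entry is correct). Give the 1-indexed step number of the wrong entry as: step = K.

step = 10

Re-executing:
#1 T2 reads 0
#2 T2 CAS(0→1) writes; counter now 1
#3 T1 reads 1
#4 T1 CAS(1→2) writes; counter now 2
#5 T2 reads 2
#6 T1 reads 2
#7 T1 CAS(2→3) writes; counter now 3
#8 T0 reads 3
#9 T0 CAS(3→4) writes; counter now 4
#10 T2 CAS(2→3) fails; counter now 4
#11 T2 reads 4
#12 T2 CAS(4→5) writes; counter now 5
Flip is step 10.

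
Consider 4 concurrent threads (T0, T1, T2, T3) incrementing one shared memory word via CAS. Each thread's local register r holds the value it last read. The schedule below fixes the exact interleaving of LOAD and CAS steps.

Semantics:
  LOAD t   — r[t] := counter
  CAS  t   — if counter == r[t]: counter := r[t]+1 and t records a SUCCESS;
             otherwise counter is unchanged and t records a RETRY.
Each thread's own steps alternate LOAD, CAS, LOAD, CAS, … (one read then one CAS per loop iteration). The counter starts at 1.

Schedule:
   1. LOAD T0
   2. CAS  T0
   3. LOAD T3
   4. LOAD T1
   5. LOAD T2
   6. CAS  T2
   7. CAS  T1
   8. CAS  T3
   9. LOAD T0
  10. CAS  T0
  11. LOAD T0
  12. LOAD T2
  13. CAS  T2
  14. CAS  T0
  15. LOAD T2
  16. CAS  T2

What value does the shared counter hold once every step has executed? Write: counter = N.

counter = 6

1. LOAD T0 → mem=1 r[T0]=1 [LOAD]
2. CAS T0 → mem=2 r[T0]=1 [OK]
3. LOAD T3 → mem=2 r[T3]=2 [LOAD]
4. LOAD T1 → mem=2 r[T1]=2 [LOAD]
5. LOAD T2 → mem=2 r[T2]=2 [LOAD]
6. CAS T2 → mem=3 r[T2]=2 [OK]
7. CAS T1 → mem=3 r[T1]=2 [RETRY]
8. CAS T3 → mem=3 r[T3]=2 [RETRY]
9. LOAD T0 → mem=3 r[T0]=3 [LOAD]
10. CAS T0 → mem=4 r[T0]=3 [OK]
11. LOAD T0 → mem=4 r[T0]=4 [LOAD]
12. LOAD T2 → mem=4 r[T2]=4 [LOAD]
13. CAS T2 → mem=5 r[T2]=4 [OK]
14. CAS T0 → mem=5 r[T0]=4 [RETRY]
15. LOAD T2 → mem=5 r[T2]=5 [LOAD]
16. CAS T2 → mem=6 r[T2]=5 [OK]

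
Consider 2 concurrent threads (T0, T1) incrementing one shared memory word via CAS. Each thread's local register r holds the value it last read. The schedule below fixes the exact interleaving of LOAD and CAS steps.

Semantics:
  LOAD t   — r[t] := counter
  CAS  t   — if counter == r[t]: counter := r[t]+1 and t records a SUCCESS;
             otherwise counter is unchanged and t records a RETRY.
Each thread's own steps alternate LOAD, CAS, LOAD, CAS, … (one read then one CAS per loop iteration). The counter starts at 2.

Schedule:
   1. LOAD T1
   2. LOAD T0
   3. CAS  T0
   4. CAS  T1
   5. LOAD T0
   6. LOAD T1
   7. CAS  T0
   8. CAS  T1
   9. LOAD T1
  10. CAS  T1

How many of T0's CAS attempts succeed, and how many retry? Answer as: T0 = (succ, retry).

T0 = (2, 0)

T1 LOAD — after: cnt=2, r=2 — load
T0 LOAD — after: cnt=2, r=2 — load
T0 CAS — after: cnt=3, r=2 — ok
T1 CAS — after: cnt=3, r=2 — retry
T0 LOAD — after: cnt=3, r=3 — load
T1 LOAD — after: cnt=3, r=3 — load
T0 CAS — after: cnt=4, r=3 — ok
T1 CAS — after: cnt=4, r=3 — retry
T1 LOAD — after: cnt=4, r=4 — load
T1 CAS — after: cnt=5, r=4 — ok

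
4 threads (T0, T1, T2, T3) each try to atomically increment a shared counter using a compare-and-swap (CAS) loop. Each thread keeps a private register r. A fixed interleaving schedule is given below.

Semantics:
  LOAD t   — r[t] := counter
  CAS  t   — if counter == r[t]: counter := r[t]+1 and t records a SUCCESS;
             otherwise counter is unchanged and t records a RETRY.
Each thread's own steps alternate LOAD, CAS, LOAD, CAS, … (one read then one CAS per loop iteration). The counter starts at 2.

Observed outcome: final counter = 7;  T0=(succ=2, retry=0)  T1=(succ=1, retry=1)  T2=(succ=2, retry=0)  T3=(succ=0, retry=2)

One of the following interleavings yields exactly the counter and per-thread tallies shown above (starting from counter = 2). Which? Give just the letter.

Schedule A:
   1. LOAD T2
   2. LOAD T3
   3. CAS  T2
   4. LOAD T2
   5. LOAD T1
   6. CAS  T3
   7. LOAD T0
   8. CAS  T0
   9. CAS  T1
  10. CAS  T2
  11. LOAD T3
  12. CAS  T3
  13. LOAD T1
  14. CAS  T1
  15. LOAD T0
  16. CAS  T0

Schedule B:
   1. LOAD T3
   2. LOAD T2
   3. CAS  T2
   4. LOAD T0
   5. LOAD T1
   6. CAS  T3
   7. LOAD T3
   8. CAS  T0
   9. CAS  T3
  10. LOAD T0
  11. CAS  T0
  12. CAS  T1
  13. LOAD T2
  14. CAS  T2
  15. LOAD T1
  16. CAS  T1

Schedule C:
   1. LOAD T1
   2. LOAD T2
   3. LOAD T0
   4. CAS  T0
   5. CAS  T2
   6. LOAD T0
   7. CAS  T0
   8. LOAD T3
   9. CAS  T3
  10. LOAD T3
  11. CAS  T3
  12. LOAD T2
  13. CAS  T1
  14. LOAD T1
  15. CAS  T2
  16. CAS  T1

B

Simulating candidate B:
step 1: T3 LOAD ⇒ load; ctr=2 reg=2
step 2: T2 LOAD ⇒ load; ctr=2 reg=2
step 3: T2 CAS ⇒ ok; ctr=3 reg=2
step 4: T0 LOAD ⇒ load; ctr=3 reg=3
step 5: T1 LOAD ⇒ load; ctr=3 reg=3
step 6: T3 CAS ⇒ retry; ctr=3 reg=2
step 7: T3 LOAD ⇒ load; ctr=3 reg=3
step 8: T0 CAS ⇒ ok; ctr=4 reg=3
step 9: T3 CAS ⇒ retry; ctr=4 reg=3
step 10: T0 LOAD ⇒ load; ctr=4 reg=4
step 11: T0 CAS ⇒ ok; ctr=5 reg=4
step 12: T1 CAS ⇒ retry; ctr=5 reg=3
step 13: T2 LOAD ⇒ load; ctr=5 reg=5
step 14: T2 CAS ⇒ ok; ctr=6 reg=5
step 15: T1 LOAD ⇒ load; ctr=6 reg=6
step 16: T1 CAS ⇒ ok; ctr=7 reg=6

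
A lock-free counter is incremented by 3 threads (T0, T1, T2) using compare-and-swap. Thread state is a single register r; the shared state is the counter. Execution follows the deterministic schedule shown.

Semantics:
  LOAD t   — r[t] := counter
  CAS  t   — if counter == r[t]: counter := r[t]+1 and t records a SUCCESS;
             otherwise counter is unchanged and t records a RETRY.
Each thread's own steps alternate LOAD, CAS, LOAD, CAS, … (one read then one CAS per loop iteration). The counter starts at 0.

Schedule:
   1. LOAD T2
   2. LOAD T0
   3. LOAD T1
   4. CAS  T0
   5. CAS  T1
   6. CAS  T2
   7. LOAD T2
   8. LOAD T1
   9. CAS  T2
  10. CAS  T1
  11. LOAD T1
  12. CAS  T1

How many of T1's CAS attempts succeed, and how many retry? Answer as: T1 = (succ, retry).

T1 = (1, 2)

#1 T2 reads 0
#2 T0 reads 0
#3 T1 reads 0
#4 T0 CAS(0→1) writes; counter now 1
#5 T1 CAS(0→1) fails; counter now 1
#6 T2 CAS(0→1) fails; counter now 1
#7 T2 reads 1
#8 T1 reads 1
#9 T2 CAS(1→2) writes; counter now 2
#10 T1 CAS(1→2) fails; counter now 2
#11 T1 reads 2
#12 T1 CAS(2→3) writes; counter now 3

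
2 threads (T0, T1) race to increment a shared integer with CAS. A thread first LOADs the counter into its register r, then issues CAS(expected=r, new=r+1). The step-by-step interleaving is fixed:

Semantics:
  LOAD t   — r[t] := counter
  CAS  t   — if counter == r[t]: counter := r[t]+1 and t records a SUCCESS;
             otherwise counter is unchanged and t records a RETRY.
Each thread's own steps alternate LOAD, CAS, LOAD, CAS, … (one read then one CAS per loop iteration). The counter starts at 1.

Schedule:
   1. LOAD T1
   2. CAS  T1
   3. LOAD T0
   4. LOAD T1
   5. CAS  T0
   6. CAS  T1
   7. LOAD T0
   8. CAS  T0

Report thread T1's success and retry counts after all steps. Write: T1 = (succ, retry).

[1] T1.load  rd  (counter 1, T1.r 1)
[2] T1.cas  hit  (counter 2, T1.r 1)
[3] T0.load  rd  (counter 2, T0.r 2)
[4] T1.load  rd  (counter 2, T1.r 2)
[5] T0.cas  hit  (counter 3, T0.r 2)
[6] T1.cas  miss  (counter 3, T1.r 2)
[7] T0.load  rd  (counter 3, T0.r 3)
[8] T0.cas  hit  (counter 4, T0.r 3)

T1 = (1, 1)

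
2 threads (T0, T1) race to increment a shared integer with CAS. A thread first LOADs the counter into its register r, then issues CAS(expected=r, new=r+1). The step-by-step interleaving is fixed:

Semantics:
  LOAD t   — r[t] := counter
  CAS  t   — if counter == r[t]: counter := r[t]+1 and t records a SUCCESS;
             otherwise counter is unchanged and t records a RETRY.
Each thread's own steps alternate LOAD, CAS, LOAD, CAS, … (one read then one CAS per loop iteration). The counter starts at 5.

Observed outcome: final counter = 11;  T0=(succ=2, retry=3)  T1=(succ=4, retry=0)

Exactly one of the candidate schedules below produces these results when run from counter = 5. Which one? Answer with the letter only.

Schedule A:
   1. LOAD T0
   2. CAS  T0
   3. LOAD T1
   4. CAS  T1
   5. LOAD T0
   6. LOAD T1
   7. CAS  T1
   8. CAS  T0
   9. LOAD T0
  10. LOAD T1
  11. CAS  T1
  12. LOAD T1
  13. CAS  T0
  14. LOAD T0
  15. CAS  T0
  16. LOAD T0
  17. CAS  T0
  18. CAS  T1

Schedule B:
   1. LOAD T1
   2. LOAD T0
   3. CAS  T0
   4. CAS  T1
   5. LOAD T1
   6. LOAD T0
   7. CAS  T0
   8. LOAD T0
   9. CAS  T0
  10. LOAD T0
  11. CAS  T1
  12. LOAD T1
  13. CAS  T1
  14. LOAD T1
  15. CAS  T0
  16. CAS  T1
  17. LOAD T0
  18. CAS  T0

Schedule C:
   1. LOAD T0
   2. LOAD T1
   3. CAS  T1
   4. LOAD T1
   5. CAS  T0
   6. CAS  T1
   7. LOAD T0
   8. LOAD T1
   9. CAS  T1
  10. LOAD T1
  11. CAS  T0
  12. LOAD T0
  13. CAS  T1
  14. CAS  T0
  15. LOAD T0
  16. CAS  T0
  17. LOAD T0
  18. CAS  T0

Simulating candidate C:
   1) LOAD T0:  M=5  r_T0=5
   2) LOAD T1:  M=5  r_T1=5
   3) CAS  T1:  M=6  r_T1=5 ✓
   4) LOAD T1:  M=6  r_T1=6
   5) CAS  T0:  M=6  r_T0=5 ✗
   6) CAS  T1:  M=7  r_T1=6 ✓
   7) LOAD T0:  M=7  r_T0=7
   8) LOAD T1:  M=7  r_T1=7
   9) CAS  T1:  M=8  r_T1=7 ✓
  10) LOAD T1:  M=8  r_T1=8
  11) CAS  T0:  M=8  r_T0=7 ✗
  12) LOAD T0:  M=8  r_T0=8
  13) CAS  T1:  M=9  r_T1=8 ✓
  14) CAS  T0:  M=9  r_T0=8 ✗
  15) LOAD T0:  M=9  r_T0=9
  16) CAS  T0:  M=10  r_T0=9 ✓
  17) LOAD T0:  M=10  r_T0=10
  18) CAS  T0:  M=11  r_T0=10 ✓

C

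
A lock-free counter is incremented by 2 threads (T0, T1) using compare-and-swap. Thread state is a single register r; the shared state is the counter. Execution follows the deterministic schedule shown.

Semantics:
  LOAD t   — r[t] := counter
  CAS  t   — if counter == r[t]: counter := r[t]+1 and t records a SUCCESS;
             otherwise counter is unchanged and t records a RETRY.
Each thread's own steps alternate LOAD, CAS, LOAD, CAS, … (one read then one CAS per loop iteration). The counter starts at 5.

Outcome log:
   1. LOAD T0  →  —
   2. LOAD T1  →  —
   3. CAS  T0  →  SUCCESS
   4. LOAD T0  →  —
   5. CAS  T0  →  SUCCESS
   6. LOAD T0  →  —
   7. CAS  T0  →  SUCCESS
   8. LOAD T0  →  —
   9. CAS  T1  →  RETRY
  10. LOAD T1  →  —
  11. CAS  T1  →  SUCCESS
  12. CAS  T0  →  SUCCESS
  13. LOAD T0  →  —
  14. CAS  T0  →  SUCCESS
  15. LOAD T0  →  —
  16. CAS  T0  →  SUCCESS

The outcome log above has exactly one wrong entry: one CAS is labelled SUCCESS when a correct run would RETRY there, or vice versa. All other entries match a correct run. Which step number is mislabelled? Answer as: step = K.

Re-executing:
step 1: T0 LOAD ⇒ load; ctr=5 reg=5
step 2: T1 LOAD ⇒ load; ctr=5 reg=5
step 3: T0 CAS ⇒ ok; ctr=6 reg=5
step 4: T0 LOAD ⇒ load; ctr=6 reg=6
step 5: T0 CAS ⇒ ok; ctr=7 reg=6
step 6: T0 LOAD ⇒ load; ctr=7 reg=7
step 7: T0 CAS ⇒ ok; ctr=8 reg=7
step 8: T0 LOAD ⇒ load; ctr=8 reg=8
step 9: T1 CAS ⇒ retry; ctr=8 reg=5
step 10: T1 LOAD ⇒ load; ctr=8 reg=8
step 11: T1 CAS ⇒ ok; ctr=9 reg=8
step 12: T0 CAS ⇒ retry; ctr=9 reg=8
step 13: T0 LOAD ⇒ load; ctr=9 reg=9
step 14: T0 CAS ⇒ ok; ctr=10 reg=9
step 15: T0 LOAD ⇒ load; ctr=10 reg=10
step 16: T0 CAS ⇒ ok; ctr=11 reg=10
Mismatch at 12.

step = 12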